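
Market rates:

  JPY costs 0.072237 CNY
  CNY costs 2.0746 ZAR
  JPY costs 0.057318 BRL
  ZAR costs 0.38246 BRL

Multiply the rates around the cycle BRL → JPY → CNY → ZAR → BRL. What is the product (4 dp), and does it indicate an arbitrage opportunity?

Around BRL → JPY → CNY → ZAR → BRL: 1 ÷ 0.057318 × 0.072237 × 2.0746 × 0.38246 = 0.999975
Product ≈ 1 (deviation 0.003%, within rounding noise).

1.0000 (no arbitrage)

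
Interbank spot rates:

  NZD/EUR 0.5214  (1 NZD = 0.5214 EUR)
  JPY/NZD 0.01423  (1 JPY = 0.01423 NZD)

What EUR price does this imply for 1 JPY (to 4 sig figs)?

JPY/EUR = 0.007420

1 JPY × 0.01423 = 0.01423 NZD
0.01423 NZD × 0.5214 = 0.00741952 EUR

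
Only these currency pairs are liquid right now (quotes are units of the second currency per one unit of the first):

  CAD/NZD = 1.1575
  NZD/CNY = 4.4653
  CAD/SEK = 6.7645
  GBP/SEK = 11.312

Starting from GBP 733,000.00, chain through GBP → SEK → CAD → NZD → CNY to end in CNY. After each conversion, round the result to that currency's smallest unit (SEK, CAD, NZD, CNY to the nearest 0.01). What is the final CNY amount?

CNY 6,335,476.91

GBP 733,000.00 × 11.312 = SEK 8,291,696.00
SEK 8,291,696.00 ÷ 6.7645 = CAD 1,225,766.28
CAD 1,225,766.28 × 1.1575 = NZD 1,418,824.47
NZD 1,418,824.47 × 4.4653 = CNY 6,335,476.91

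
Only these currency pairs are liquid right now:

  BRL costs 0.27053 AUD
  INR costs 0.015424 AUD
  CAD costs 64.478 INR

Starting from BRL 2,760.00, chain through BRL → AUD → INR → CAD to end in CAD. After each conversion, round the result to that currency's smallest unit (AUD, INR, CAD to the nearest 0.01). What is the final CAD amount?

BRL 2,760.00 × 0.27053 = AUD 746.66
AUD 746.66 ÷ 0.015424 = INR 48,408.97
INR 48,408.97 ÷ 64.478 = CAD 750.78

CAD 750.78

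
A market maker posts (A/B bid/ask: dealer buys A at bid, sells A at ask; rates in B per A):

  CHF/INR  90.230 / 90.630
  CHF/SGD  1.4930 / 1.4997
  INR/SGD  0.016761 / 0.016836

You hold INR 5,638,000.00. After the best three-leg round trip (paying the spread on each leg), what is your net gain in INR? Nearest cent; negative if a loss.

Net profit: INR 47,537.96

Best loop INR → SGD → CHF → INR:
INR 5,638,000.00 × 0.016761 (sell INR at bid) = SGD 94,498.52
SGD 94,498.52 ÷ 1.4997 (buy CHF at ask) = CHF 63,011.61
CHF 63,011.61 × 90.230 (sell CHF at bid) = INR 5,685,537.96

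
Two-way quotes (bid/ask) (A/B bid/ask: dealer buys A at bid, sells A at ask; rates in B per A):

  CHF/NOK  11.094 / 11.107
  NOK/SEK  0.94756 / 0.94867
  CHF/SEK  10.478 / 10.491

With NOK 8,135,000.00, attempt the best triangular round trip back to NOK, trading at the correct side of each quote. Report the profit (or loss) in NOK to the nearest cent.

Best loop NOK → SEK → CHF → NOK:
NOK 8,135,000.00 × 0.94756 (sell NOK at bid) = SEK 7,708,400.60
SEK 7,708,400.60 ÷ 10.491 (buy CHF at ask) = CHF 734,763.19
CHF 734,763.19 × 11.094 (sell CHF at bid) = NOK 8,151,462.80

Net profit: NOK 16,462.80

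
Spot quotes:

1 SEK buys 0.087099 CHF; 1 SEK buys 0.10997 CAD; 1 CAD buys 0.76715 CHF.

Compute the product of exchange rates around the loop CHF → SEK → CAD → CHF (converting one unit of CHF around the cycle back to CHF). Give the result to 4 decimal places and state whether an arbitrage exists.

0.9686 (arbitrage exists)

Around CHF → SEK → CAD → CHF: 1 ÷ 0.087099 × 0.10997 × 0.76715 = 0.968593
Product < 1; profitable direction is CHF → CAD → SEK → CHF.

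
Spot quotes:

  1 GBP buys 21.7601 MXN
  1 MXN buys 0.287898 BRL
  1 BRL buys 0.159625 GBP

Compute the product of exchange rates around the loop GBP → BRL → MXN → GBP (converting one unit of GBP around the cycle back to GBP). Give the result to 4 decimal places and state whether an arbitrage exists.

Around GBP → BRL → MXN → GBP: 1 ÷ 0.159625 ÷ 0.287898 ÷ 21.7601 = 0.999999
Product ≈ 1 (deviation 0.000%, within rounding noise).

1.0000 (no arbitrage)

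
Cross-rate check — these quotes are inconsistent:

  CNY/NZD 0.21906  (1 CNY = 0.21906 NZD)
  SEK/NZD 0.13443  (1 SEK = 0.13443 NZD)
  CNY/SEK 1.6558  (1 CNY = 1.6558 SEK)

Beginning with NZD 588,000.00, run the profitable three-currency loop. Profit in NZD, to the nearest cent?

Profitable loop is NZD → CNY → SEK → NZD:
NZD 588,000.00 ÷ 0.21906 = CNY 2,684,196.11
CNY 2,684,196.11 × 1.6558 = SEK 4,444,491.92
SEK 4,444,491.92 × 0.13443 = NZD 597,473.05
Profit = NZD 597,473.05 − NZD 588,000.00

Profit: NZD 9,473.05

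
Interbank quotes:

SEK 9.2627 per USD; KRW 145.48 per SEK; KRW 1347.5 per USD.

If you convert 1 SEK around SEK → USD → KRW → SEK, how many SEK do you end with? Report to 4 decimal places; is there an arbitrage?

1.0000 (no arbitrage)

Around SEK → USD → KRW → SEK: 1 ÷ 9.2627 × 1347.5 ÷ 145.48 = 0.999972
Product ≈ 1 (deviation 0.003%, within rounding noise).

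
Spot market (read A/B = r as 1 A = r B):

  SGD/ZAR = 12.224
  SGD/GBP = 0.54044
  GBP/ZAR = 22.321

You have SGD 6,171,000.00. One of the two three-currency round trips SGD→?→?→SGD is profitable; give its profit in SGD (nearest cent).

Profitable loop is SGD → ZAR → GBP → SGD:
SGD 6,171,000.00 × 12.224 = ZAR 75,434,304.00
ZAR 75,434,304.00 ÷ 22.321 = GBP 3,379,521.71
GBP 3,379,521.71 ÷ 0.54044 = SGD 6,253,278.27
Profit = SGD 6,253,278.27 − SGD 6,171,000.00

Profit: SGD 82,278.27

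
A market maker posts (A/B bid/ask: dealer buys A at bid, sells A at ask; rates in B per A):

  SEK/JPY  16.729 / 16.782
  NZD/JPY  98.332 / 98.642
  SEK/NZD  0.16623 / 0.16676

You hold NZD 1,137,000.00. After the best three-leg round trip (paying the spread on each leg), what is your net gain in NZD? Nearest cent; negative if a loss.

Best loop NZD → SEK → JPY → NZD:
NZD 1,137,000.00 ÷ 0.16676 (buy SEK at ask) = SEK 6,818,181.82
SEK 6,818,181.82 × 16.729 (sell SEK at bid) = JPY 114,061,364
JPY 114,061,364 ÷ 98.642 (buy NZD at ask) = NZD 1,156,316.41

Net profit: NZD 19,316.41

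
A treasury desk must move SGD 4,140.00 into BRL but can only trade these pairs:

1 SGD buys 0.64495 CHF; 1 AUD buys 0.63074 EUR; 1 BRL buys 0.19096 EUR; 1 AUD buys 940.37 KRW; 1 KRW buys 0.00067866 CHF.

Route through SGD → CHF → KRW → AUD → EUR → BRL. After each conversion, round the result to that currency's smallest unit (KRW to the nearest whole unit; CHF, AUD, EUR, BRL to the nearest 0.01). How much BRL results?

BRL 13,819.23

SGD 4,140.00 × 0.64495 = CHF 2,670.09
CHF 2,670.09 ÷ 0.00067866 = KRW 3,934,356
KRW 3,934,356 ÷ 940.37 = AUD 4,183.84
AUD 4,183.84 × 0.63074 = EUR 2,638.92
EUR 2,638.92 ÷ 0.19096 = BRL 13,819.23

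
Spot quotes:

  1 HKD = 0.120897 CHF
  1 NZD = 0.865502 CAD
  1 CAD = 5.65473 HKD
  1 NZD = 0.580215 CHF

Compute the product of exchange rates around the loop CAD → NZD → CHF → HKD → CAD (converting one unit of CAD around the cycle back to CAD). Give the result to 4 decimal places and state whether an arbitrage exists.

0.9806 (arbitrage exists)

Around CAD → NZD → CHF → HKD → CAD: 1 ÷ 0.865502 × 0.580215 ÷ 0.120897 ÷ 5.65473 = 0.980604
Product < 1; profitable direction is CAD → HKD → CHF → NZD → CAD.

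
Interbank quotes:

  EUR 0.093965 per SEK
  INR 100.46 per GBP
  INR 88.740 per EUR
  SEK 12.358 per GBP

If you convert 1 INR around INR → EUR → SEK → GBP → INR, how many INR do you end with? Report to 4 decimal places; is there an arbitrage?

0.9749 (arbitrage exists)

Around INR → EUR → SEK → GBP → INR: 1 ÷ 88.740 ÷ 0.093965 ÷ 12.358 × 100.46 = 0.974899
Product < 1; profitable direction is INR → GBP → SEK → EUR → INR.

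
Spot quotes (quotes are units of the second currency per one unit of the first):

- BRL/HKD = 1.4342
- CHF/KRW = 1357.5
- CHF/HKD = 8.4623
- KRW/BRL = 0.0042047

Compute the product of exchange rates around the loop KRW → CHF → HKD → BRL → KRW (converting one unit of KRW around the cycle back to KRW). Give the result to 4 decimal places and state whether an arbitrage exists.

Around KRW → CHF → HKD → BRL → KRW: 1 ÷ 1357.5 × 8.4623 ÷ 1.4342 ÷ 0.0042047 = 1.033722
Product > 1; profitable direction is KRW → CHF → HKD → BRL → KRW.

1.0337 (arbitrage exists)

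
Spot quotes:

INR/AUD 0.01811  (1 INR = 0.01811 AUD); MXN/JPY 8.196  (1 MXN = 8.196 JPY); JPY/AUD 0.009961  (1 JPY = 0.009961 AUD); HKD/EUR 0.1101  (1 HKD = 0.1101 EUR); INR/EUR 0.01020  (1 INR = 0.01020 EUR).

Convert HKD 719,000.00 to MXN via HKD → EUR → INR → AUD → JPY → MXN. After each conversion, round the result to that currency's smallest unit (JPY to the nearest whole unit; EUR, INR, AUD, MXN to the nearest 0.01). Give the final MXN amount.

HKD 719,000.00 × 0.1101 = EUR 79,161.90
EUR 79,161.90 ÷ 0.01020 = INR 7,760,970.59
INR 7,760,970.59 × 0.01811 = AUD 140,551.18
AUD 140,551.18 ÷ 0.009961 = JPY 14,110,148
JPY 14,110,148 ÷ 8.196 = MXN 1,721,589.56

MXN 1,721,589.56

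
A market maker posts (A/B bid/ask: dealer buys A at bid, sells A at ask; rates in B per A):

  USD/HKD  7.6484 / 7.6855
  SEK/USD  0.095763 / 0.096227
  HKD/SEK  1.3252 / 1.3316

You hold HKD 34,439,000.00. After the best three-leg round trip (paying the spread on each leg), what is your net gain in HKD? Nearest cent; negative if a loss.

Best loop HKD → USD → SEK → HKD:
HKD 34,439,000.00 ÷ 7.6855 (buy USD at ask) = USD 4,481,035.72
USD 4,481,035.72 ÷ 0.096227 (buy SEK at ask) = SEK 46,567,343.02
SEK 46,567,343.02 ÷ 1.3316 (buy HKD at ask) = HKD 34,970,969.52

Net profit: HKD 531,969.52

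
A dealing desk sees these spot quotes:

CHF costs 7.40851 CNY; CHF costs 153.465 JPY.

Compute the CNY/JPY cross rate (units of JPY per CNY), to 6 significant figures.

1 CNY ÷ 7.40851 = 0.13498 CHF
0.13498 CHF × 153.465 = 20.7147 JPY

CNY/JPY = 20.7147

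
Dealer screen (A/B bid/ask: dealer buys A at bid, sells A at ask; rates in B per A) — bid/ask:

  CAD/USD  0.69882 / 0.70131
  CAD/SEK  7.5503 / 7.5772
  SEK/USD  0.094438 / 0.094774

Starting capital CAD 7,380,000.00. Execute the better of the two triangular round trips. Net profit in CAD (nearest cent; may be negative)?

Net profit: CAD 123,386.53

Best loop CAD → SEK → USD → CAD:
CAD 7,380,000.00 × 7.5503 (sell CAD at bid) = SEK 55,721,214.00
SEK 55,721,214.00 × 0.094438 (sell SEK at bid) = USD 5,262,200.01
USD 5,262,200.01 ÷ 0.70131 (buy CAD at ask) = CAD 7,503,386.53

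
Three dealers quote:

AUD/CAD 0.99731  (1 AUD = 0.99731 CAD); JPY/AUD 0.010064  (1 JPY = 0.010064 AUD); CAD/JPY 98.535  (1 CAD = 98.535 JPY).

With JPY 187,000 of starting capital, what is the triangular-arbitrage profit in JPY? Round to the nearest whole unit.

Profitable loop is JPY → CAD → AUD → JPY:
JPY 187,000 ÷ 98.535 = CAD 1,897.80
CAD 1,897.80 ÷ 0.99731 = AUD 1,902.92
AUD 1,902.92 ÷ 0.010064 = JPY 189,082
Profit = JPY 189,082 − JPY 187,000

Profit: JPY 2,082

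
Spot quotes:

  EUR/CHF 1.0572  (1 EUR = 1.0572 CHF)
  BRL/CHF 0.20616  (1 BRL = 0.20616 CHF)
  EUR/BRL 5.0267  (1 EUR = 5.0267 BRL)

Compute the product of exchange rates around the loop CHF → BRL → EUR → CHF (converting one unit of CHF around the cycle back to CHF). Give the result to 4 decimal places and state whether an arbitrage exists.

1.0202 (arbitrage exists)

Around CHF → BRL → EUR → CHF: 1 ÷ 0.20616 ÷ 5.0267 × 1.0572 = 1.020164
Product > 1; profitable direction is CHF → BRL → EUR → CHF.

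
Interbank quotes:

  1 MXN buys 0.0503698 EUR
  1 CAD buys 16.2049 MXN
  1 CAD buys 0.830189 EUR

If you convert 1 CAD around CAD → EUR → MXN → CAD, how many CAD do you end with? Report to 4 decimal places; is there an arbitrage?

Around CAD → EUR → MXN → CAD: 1 × 0.830189 ÷ 0.0503698 ÷ 16.2049 = 1.017092
Product > 1; profitable direction is CAD → EUR → MXN → CAD.

1.0171 (arbitrage exists)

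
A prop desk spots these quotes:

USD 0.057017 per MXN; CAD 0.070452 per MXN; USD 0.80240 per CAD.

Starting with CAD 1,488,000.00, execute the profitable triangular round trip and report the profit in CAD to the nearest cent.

Profitable loop is CAD → MXN → USD → CAD:
CAD 1,488,000.00 ÷ 0.070452 = MXN 21,120,763.07
MXN 21,120,763.07 × 0.057017 = USD 1,204,242.55
USD 1,204,242.55 ÷ 0.80240 = CAD 1,500,800.78
Profit = CAD 1,500,800.78 − CAD 1,488,000.00

Profit: CAD 12,800.78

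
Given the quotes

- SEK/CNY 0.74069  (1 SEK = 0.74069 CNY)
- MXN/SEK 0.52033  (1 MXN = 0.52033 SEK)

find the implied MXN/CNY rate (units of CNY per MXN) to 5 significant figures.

1 MXN × 0.52033 = 0.52033 SEK
0.52033 SEK × 0.74069 = 0.385403 CNY

MXN/CNY = 0.38540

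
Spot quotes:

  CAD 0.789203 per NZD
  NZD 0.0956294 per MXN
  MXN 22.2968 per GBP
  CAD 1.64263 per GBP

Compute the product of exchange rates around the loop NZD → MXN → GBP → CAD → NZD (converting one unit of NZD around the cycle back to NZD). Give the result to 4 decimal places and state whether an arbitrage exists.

Around NZD → MXN → GBP → CAD → NZD: 1 ÷ 0.0956294 ÷ 22.2968 × 1.64263 ÷ 0.789203 = 0.976151
Product < 1; profitable direction is NZD → CAD → GBP → MXN → NZD.

0.9762 (arbitrage exists)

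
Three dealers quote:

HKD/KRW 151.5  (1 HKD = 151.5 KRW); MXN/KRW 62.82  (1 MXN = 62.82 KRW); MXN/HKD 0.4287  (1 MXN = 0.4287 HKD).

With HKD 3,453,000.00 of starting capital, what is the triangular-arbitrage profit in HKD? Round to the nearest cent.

Profit: HKD 116,971.61

Profitable loop is HKD → KRW → MXN → HKD:
HKD 3,453,000.00 × 151.5 = KRW 523,129,500
KRW 523,129,500 ÷ 62.82 = MXN 8,327,435.53
MXN 8,327,435.53 × 0.4287 = HKD 3,569,971.61
Profit = HKD 3,569,971.61 − HKD 3,453,000.00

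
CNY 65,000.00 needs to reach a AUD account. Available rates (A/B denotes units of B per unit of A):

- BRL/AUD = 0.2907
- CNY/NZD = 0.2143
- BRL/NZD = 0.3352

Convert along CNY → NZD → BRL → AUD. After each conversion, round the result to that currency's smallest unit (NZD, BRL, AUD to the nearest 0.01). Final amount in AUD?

CNY 65,000.00 × 0.2143 = NZD 13,929.50
NZD 13,929.50 ÷ 0.3352 = BRL 41,555.79
BRL 41,555.79 × 0.2907 = AUD 12,080.27

AUD 12,080.27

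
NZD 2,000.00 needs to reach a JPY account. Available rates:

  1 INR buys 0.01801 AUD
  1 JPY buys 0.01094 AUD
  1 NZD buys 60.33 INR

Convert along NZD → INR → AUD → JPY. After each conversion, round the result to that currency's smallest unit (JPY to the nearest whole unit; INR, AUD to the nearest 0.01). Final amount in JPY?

NZD 2,000.00 × 60.33 = INR 120,660.00
INR 120,660.00 × 0.01801 = AUD 2,173.09
AUD 2,173.09 ÷ 0.01094 = JPY 198,637

JPY 198,637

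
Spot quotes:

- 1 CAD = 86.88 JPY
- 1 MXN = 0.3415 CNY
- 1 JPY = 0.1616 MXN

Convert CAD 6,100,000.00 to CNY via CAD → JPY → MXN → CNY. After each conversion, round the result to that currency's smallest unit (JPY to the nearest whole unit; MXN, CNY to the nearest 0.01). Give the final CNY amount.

CAD 6,100,000.00 × 86.88 = JPY 529,968,000
JPY 529,968,000 × 0.1616 = MXN 85,642,828.80
MXN 85,642,828.80 × 0.3415 = CNY 29,247,026.04

CNY 29,247,026.04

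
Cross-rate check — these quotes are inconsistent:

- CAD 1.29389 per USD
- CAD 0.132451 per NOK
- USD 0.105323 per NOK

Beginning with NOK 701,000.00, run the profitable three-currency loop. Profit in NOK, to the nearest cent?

Profitable loop is NOK → USD → CAD → NOK:
NOK 701,000.00 × 0.105323 = USD 73,831.42
USD 73,831.42 × 1.29389 = CAD 95,529.74
CAD 95,529.74 ÷ 0.132451 = NOK 721,245.89
Profit = NOK 721,245.89 − NOK 701,000.00

Profit: NOK 20,245.89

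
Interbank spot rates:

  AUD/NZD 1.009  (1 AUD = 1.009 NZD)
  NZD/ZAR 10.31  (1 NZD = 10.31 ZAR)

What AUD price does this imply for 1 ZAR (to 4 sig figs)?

ZAR/AUD = 0.09613

1 ZAR ÷ 10.31 = 0.0969932 NZD
0.0969932 NZD ÷ 1.009 = 0.0961281 AUD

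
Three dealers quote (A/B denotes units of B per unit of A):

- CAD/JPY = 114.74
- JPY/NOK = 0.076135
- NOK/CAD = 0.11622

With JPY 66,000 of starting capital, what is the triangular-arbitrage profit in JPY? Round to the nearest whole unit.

Profit: JPY 1,008

Profitable loop is JPY → NOK → CAD → JPY:
JPY 66,000 × 0.076135 = NOK 5,024.91
NOK 5,024.91 × 0.11622 = CAD 584.00
CAD 584.00 × 114.74 = JPY 67,008
Profit = JPY 67,008 − JPY 66,000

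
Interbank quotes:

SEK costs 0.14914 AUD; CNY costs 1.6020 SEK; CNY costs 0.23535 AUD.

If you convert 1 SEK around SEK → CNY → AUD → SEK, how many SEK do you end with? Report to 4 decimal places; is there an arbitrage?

Around SEK → CNY → AUD → SEK: 1 ÷ 1.6020 × 0.23535 ÷ 0.14914 = 0.985048
Product < 1; profitable direction is SEK → AUD → CNY → SEK.

0.9850 (arbitrage exists)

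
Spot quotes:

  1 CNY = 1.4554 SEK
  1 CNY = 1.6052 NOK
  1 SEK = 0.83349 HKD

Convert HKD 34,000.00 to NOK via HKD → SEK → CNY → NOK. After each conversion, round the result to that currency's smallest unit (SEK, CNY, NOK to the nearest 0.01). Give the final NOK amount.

HKD 34,000.00 ÷ 0.83349 = SEK 40,792.33
SEK 40,792.33 ÷ 1.4554 = CNY 28,028.26
CNY 28,028.26 × 1.6052 = NOK 44,990.96

NOK 44,990.96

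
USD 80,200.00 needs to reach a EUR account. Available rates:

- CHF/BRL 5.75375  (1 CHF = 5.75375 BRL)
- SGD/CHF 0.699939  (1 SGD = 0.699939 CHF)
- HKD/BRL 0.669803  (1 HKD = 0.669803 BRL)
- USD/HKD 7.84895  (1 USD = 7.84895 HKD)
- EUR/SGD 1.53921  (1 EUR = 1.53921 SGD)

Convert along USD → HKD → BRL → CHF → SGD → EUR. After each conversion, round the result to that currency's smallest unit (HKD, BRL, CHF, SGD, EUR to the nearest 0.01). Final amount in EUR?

EUR 68,018.02

USD 80,200.00 × 7.84895 = HKD 629,485.79
HKD 629,485.79 × 0.669803 = BRL 421,631.47
BRL 421,631.47 ÷ 5.75375 = CHF 73,279.42
CHF 73,279.42 ÷ 0.699939 = SGD 104,694.01
SGD 104,694.01 ÷ 1.53921 = EUR 68,018.02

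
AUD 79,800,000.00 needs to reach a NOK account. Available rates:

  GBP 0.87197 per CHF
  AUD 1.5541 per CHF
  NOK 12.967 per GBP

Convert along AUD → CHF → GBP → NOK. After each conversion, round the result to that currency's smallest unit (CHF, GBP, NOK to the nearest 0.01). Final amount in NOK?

AUD 79,800,000.00 ÷ 1.5541 = CHF 51,348,047.10
CHF 51,348,047.10 × 0.87197 = GBP 44,773,956.63
GBP 44,773,956.63 × 12.967 = NOK 580,583,895.62

NOK 580,583,895.62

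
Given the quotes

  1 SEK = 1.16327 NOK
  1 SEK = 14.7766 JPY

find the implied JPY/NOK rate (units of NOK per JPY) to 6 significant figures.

1 JPY ÷ 14.7766 = 0.0676746 SEK
0.0676746 SEK × 1.16327 = 0.0787238 NOK

JPY/NOK = 0.0787238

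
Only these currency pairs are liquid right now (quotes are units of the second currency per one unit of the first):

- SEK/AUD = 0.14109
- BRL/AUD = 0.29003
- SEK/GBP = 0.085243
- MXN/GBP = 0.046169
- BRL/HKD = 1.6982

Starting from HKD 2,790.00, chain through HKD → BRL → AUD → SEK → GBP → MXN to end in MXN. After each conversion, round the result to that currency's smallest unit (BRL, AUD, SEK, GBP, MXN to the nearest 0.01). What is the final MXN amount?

HKD 2,790.00 ÷ 1.6982 = BRL 1,642.92
BRL 1,642.92 × 0.29003 = AUD 476.50
AUD 476.50 ÷ 0.14109 = SEK 3,377.28
SEK 3,377.28 × 0.085243 = GBP 287.89
GBP 287.89 ÷ 0.046169 = MXN 6,235.57

MXN 6,235.57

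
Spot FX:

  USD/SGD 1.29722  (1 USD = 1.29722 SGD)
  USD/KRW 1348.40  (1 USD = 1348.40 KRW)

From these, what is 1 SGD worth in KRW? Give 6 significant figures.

1 SGD ÷ 1.29722 = 0.770879 USD
0.770879 USD × 1348.40 = 1039.45 KRW

SGD/KRW = 1039.45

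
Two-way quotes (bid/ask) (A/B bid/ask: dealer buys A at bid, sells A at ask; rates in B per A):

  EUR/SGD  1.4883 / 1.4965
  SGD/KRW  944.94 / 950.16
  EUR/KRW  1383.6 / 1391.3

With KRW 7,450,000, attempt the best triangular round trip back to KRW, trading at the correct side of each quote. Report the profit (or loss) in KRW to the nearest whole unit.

Net profit: KRW 80,611

Best loop KRW → EUR → SGD → KRW:
KRW 7,450,000 ÷ 1391.3 (buy EUR at ask) = EUR 5,354.70
EUR 5,354.70 × 1.4883 (sell EUR at bid) = SGD 7,969.41
SGD 7,969.41 × 944.94 (sell SGD at bid) = KRW 7,530,611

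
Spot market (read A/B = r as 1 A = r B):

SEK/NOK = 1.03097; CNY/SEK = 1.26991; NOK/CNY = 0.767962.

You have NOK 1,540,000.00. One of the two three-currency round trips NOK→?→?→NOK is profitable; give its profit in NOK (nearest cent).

Profitable loop is NOK → CNY → SEK → NOK:
NOK 1,540,000.00 × 0.767962 = CNY 1,182,661.48
CNY 1,182,661.48 × 1.26991 = SEK 1,501,873.64
SEK 1,501,873.64 × 1.03097 = NOK 1,548,386.67
Profit = NOK 1,548,386.67 − NOK 1,540,000.00

Profit: NOK 8,386.67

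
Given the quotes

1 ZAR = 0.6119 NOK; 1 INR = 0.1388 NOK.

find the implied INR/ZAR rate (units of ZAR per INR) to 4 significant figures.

INR/ZAR = 0.2268

1 INR × 0.1388 = 0.1388 NOK
0.1388 NOK ÷ 0.6119 = 0.226834 ZAR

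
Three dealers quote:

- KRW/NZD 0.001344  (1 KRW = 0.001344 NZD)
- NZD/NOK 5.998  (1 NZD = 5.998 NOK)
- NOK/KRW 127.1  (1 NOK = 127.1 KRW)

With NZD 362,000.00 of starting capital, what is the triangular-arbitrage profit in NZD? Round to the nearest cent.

Profitable loop is NZD → NOK → KRW → NZD:
NZD 362,000.00 × 5.998 = NOK 2,171,276.00
NOK 2,171,276.00 × 127.1 = KRW 275,969,180
KRW 275,969,180 × 0.001344 = NZD 370,902.58
Profit = NZD 370,902.58 − NZD 362,000.00

Profit: NZD 8,902.58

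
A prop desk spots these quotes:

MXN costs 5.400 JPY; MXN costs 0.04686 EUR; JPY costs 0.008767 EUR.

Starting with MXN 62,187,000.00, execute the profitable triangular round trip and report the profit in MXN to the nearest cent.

Profit: MXN 639,387.46

Profitable loop is MXN → JPY → EUR → MXN:
MXN 62,187,000.00 × 5.400 = JPY 335,809,800
JPY 335,809,800 × 0.008767 = EUR 2,944,044.52
EUR 2,944,044.52 ÷ 0.04686 = MXN 62,826,387.46
Profit = MXN 62,826,387.46 − MXN 62,187,000.00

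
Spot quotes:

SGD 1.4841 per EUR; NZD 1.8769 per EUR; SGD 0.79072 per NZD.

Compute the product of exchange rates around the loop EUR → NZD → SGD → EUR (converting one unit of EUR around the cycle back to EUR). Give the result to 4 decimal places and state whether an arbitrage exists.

1.0000 (no arbitrage)

Around EUR → NZD → SGD → EUR: 1 × 1.8769 × 0.79072 ÷ 1.4841 = 1.000002
Product ≈ 1 (deviation 0.000%, within rounding noise).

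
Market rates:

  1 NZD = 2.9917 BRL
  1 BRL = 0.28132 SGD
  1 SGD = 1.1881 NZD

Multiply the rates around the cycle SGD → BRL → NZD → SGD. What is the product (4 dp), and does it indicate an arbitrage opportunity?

1.0001 (no arbitrage)

Around SGD → BRL → NZD → SGD: 1 ÷ 0.28132 ÷ 2.9917 ÷ 1.1881 = 1.000065
Product ≈ 1 (deviation 0.007%, within rounding noise).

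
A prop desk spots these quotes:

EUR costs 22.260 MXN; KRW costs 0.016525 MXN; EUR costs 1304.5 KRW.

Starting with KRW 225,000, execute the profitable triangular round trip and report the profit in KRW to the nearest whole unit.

Profit: KRW 7,339

Profitable loop is KRW → EUR → MXN → KRW:
KRW 225,000 ÷ 1304.5 = EUR 172.48
EUR 172.48 × 22.260 = MXN 3,839.40
MXN 3,839.40 ÷ 0.016525 = KRW 232,339
Profit = KRW 232,339 − KRW 225,000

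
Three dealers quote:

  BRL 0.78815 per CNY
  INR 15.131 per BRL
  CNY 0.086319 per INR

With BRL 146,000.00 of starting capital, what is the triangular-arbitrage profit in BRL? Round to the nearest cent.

Profit: BRL 4,291.97

Profitable loop is BRL → INR → CNY → BRL:
BRL 146,000.00 × 15.131 = INR 2,209,126.00
INR 2,209,126.00 × 0.086319 = CNY 190,689.55
CNY 190,689.55 × 0.78815 = BRL 150,291.97
Profit = BRL 150,291.97 − BRL 146,000.00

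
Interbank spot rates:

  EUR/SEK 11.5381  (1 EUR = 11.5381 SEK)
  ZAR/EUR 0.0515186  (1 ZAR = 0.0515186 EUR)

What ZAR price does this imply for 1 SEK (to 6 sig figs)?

1 SEK ÷ 11.5381 = 0.0866694 EUR
0.0866694 EUR ÷ 0.0515186 = 1.68229 ZAR

SEK/ZAR = 1.68229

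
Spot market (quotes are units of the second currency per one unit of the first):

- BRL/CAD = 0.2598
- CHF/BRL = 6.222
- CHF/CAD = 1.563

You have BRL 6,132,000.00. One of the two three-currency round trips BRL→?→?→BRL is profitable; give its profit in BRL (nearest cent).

Profitable loop is BRL → CAD → CHF → BRL:
BRL 6,132,000.00 × 0.2598 = CAD 1,593,093.60
CAD 1,593,093.60 ÷ 1.563 = CHF 1,019,253.74
CHF 1,019,253.74 × 6.222 = BRL 6,341,796.79
Profit = BRL 6,341,796.79 − BRL 6,132,000.00

Profit: BRL 209,796.79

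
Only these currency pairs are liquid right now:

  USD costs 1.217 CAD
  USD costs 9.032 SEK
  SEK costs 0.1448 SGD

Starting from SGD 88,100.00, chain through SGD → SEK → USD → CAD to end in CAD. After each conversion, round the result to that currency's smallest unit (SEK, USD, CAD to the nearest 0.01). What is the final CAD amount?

SGD 88,100.00 ÷ 0.1448 = SEK 608,425.41
SEK 608,425.41 ÷ 9.032 = USD 67,363.31
USD 67,363.31 × 1.217 = CAD 81,981.15

CAD 81,981.15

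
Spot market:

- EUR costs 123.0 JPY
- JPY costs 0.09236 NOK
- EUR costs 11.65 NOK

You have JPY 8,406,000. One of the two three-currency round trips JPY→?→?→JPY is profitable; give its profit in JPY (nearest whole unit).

Profit: JPY 214,377

Profitable loop is JPY → EUR → NOK → JPY:
JPY 8,406,000 ÷ 123.0 = EUR 68,341.46
EUR 68,341.46 × 11.65 = NOK 796,178.05
NOK 796,178.05 ÷ 0.09236 = JPY 8,620,377
Profit = JPY 8,620,377 − JPY 8,406,000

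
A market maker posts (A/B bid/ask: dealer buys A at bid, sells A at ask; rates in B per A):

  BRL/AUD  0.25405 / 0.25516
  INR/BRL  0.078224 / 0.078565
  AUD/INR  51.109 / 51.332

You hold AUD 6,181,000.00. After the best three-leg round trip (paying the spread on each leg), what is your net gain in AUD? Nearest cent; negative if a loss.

Net profit: AUD 96,913.77

Best loop AUD → INR → BRL → AUD:
AUD 6,181,000.00 × 51.109 (sell AUD at bid) = INR 315,904,729.00
INR 315,904,729.00 × 0.078224 (sell INR at bid) = BRL 24,711,331.52
BRL 24,711,331.52 × 0.25405 (sell BRL at bid) = AUD 6,277,913.77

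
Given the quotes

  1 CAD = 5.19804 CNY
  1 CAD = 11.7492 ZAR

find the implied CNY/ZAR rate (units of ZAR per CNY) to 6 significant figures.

CNY/ZAR = 2.26031

1 CNY ÷ 5.19804 = 0.19238 CAD
0.19238 CAD × 11.7492 = 2.26031 ZAR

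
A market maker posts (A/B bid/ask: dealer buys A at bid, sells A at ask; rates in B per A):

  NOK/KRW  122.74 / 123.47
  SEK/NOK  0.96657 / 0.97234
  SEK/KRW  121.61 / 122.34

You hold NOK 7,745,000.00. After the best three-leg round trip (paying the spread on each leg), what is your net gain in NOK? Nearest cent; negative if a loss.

Best loop NOK → SEK → KRW → NOK:
NOK 7,745,000.00 ÷ 0.97234 (buy SEK at ask) = SEK 7,965,320.77
SEK 7,965,320.77 × 121.61 (sell SEK at bid) = KRW 968,662,659
KRW 968,662,659 ÷ 123.47 (buy NOK at ask) = NOK 7,845,328.09

Net profit: NOK 100,328.09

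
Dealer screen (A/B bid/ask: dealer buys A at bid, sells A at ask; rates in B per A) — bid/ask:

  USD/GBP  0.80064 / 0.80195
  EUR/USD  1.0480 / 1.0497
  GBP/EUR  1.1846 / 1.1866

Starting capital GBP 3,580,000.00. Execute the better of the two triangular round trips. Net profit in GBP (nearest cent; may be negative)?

Best loop GBP → USD → EUR → GBP:
GBP 3,580,000.00 ÷ 0.80195 (buy USD at ask) = USD 4,464,118.71
USD 4,464,118.71 ÷ 1.0497 (buy EUR at ask) = EUR 4,252,756.70
EUR 4,252,756.70 ÷ 1.1866 (buy GBP at ask) = GBP 3,583,985.09

Net profit: GBP 3,985.09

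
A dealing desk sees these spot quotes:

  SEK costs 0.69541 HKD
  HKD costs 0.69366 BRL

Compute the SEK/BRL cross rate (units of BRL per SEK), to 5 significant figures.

1 SEK × 0.69541 = 0.69541 HKD
0.69541 HKD × 0.69366 = 0.482378 BRL

SEK/BRL = 0.48238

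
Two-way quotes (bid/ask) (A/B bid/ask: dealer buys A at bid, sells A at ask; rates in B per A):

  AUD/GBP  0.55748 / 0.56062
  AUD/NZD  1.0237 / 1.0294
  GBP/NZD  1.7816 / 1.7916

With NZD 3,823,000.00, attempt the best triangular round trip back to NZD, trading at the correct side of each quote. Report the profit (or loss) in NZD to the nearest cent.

Best loop NZD → GBP → AUD → NZD:
NZD 3,823,000.00 ÷ 1.7916 (buy GBP at ask) = GBP 2,133,846.84
GBP 2,133,846.84 ÷ 0.56062 (buy AUD at ask) = AUD 3,806,226.75
AUD 3,806,226.75 × 1.0237 (sell AUD at bid) = NZD 3,896,434.32

Net profit: NZD 73,434.32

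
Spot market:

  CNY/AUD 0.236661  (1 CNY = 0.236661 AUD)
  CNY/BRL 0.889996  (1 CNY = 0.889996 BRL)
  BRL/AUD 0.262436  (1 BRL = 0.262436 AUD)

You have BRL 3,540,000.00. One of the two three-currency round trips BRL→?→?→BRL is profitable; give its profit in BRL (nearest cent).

Profitable loop is BRL → CNY → AUD → BRL:
BRL 3,540,000.00 ÷ 0.889996 = CNY 3,977,545.97
CNY 3,977,545.97 × 0.236661 = AUD 941,330.01
AUD 941,330.01 ÷ 0.262436 = BRL 3,586,893.59
Profit = BRL 3,586,893.59 − BRL 3,540,000.00

Profit: BRL 46,893.59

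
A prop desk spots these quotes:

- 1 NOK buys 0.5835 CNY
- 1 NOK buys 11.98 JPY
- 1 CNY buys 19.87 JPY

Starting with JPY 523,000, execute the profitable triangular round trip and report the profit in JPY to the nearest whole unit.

Profitable loop is JPY → CNY → NOK → JPY:
JPY 523,000 ÷ 19.87 = CNY 26,321.09
CNY 26,321.09 ÷ 0.5835 = NOK 45,108.98
NOK 45,108.98 × 11.98 = JPY 540,406
Profit = JPY 540,406 − JPY 523,000

Profit: JPY 17,406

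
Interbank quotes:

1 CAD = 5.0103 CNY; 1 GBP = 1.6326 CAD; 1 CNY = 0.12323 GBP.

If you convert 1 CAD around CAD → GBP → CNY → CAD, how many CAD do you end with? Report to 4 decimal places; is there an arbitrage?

Around CAD → GBP → CNY → CAD: 1 ÷ 1.6326 ÷ 0.12323 ÷ 5.0103 = 0.992065
Product < 1; profitable direction is CAD → CNY → GBP → CAD.

0.9921 (arbitrage exists)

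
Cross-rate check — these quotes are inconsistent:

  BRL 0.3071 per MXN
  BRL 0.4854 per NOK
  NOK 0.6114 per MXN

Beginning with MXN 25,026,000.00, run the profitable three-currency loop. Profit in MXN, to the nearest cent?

Profit: MXN 870,796.87

Profitable loop is MXN → BRL → NOK → MXN:
MXN 25,026,000.00 × 0.3071 = BRL 7,685,484.60
BRL 7,685,484.60 ÷ 0.4854 = NOK 15,833,301.61
NOK 15,833,301.61 ÷ 0.6114 = MXN 25,896,796.87
Profit = MXN 25,896,796.87 − MXN 25,026,000.00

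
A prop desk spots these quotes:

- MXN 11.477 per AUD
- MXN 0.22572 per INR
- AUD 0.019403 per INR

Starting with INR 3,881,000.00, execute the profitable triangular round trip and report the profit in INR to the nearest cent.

Profitable loop is INR → MXN → AUD → INR:
INR 3,881,000.00 × 0.22572 = MXN 876,019.32
MXN 876,019.32 ÷ 11.477 = AUD 76,328.25
AUD 76,328.25 ÷ 0.019403 = INR 3,933,837.53
Profit = INR 3,933,837.53 − INR 3,881,000.00

Profit: INR 52,837.53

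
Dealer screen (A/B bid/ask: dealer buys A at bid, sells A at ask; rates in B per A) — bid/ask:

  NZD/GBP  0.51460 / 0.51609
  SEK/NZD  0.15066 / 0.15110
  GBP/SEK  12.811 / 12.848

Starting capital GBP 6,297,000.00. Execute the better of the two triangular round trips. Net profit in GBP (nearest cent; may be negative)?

Net result: GBP -11,956.95 (no profitable arbitrage after spreads)

Best loop GBP → NZD → SEK → GBP:
GBP 6,297,000.00 ÷ 0.51609 (buy NZD at ask) = NZD 12,201,360.23
NZD 12,201,360.23 ÷ 0.15110 (buy SEK at ask) = SEK 80,750,233.14
SEK 80,750,233.14 ÷ 12.848 (buy GBP at ask) = GBP 6,285,043.05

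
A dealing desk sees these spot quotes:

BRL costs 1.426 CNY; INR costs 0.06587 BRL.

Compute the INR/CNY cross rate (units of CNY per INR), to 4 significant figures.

INR/CNY = 0.09393

1 INR × 0.06587 = 0.06587 BRL
0.06587 BRL × 1.426 = 0.0939306 CNY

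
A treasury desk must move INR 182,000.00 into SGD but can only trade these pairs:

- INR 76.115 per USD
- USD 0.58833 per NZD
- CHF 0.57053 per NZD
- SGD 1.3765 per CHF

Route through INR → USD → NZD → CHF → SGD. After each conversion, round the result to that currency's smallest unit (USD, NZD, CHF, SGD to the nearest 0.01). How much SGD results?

SGD 3,191.80

INR 182,000.00 ÷ 76.115 = USD 2,391.12
USD 2,391.12 ÷ 0.58833 = NZD 4,064.25
NZD 4,064.25 × 0.57053 = CHF 2,318.78
CHF 2,318.78 × 1.3765 = SGD 3,191.80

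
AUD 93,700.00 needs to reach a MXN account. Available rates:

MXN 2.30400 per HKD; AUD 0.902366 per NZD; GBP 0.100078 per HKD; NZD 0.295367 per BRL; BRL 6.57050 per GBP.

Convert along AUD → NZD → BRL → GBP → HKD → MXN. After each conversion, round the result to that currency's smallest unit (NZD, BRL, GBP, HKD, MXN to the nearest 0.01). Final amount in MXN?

AUD 93,700.00 ÷ 0.902366 = NZD 103,838.13
NZD 103,838.13 ÷ 0.295367 = BRL 351,556.30
BRL 351,556.30 ÷ 6.57050 = GBP 53,505.26
GBP 53,505.26 ÷ 0.100078 = HKD 534,635.58
HKD 534,635.58 × 2.30400 = MXN 1,231,800.38

MXN 1,231,800.38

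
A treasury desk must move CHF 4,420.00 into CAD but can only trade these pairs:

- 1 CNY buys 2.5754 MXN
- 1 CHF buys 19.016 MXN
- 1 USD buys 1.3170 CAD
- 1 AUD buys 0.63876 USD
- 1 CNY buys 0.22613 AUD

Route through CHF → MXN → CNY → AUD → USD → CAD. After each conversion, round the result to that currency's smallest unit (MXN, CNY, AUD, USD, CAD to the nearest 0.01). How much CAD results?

CHF 4,420.00 × 19.016 = MXN 84,050.72
MXN 84,050.72 ÷ 2.5754 = CNY 32,635.99
CNY 32,635.99 × 0.22613 = AUD 7,379.98
AUD 7,379.98 × 0.63876 = USD 4,714.04
USD 4,714.04 × 1.3170 = CAD 6,208.39

CAD 6,208.39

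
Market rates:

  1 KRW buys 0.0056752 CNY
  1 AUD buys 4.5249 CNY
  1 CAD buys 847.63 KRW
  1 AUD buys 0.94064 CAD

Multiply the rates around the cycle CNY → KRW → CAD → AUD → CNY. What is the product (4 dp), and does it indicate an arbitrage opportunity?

Around CNY → KRW → CAD → AUD → CNY: 1 ÷ 0.0056752 ÷ 847.63 ÷ 0.94064 × 4.5249 = 0.999996
Product ≈ 1 (deviation 0.000%, within rounding noise).

1.0000 (no arbitrage)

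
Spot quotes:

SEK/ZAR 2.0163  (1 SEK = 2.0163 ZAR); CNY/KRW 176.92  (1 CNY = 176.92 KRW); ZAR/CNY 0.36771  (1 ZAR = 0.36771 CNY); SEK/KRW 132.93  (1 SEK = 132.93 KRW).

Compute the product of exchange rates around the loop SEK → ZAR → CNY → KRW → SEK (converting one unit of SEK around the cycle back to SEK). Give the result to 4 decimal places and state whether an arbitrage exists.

0.9868 (arbitrage exists)

Around SEK → ZAR → CNY → KRW → SEK: 1 × 2.0163 × 0.36771 × 176.92 ÷ 132.93 = 0.986767
Product < 1; profitable direction is SEK → KRW → CNY → ZAR → SEK.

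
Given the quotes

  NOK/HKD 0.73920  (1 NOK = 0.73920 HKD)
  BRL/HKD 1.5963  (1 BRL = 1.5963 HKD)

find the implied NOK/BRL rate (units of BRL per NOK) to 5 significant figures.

1 NOK × 0.73920 = 0.7392 HKD
0.7392 HKD ÷ 1.5963 = 0.463071 BRL

NOK/BRL = 0.46307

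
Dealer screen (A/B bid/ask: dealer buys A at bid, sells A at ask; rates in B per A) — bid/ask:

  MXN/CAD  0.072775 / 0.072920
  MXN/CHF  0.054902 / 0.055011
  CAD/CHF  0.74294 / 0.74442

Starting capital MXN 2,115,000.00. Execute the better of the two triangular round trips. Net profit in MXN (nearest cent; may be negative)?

Best loop MXN → CHF → CAD → MXN:
MXN 2,115,000.00 × 0.054902 (sell MXN at bid) = CHF 116,117.73
CHF 116,117.73 ÷ 0.74442 (buy CAD at ask) = CAD 155,984.16
CAD 155,984.16 ÷ 0.072920 (buy MXN at ask) = MXN 2,139,113.58

Net profit: MXN 24,113.58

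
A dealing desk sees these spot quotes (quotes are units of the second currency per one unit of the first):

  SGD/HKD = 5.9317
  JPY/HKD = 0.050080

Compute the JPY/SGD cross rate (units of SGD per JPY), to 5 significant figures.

1 JPY × 0.050080 = 0.05008 HKD
0.05008 HKD ÷ 5.9317 = 0.00844277 SGD

JPY/SGD = 0.0084428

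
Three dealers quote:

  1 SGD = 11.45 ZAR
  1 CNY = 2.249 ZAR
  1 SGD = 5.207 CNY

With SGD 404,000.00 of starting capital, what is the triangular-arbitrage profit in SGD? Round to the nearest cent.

Profit: SGD 9,192.96

Profitable loop is SGD → CNY → ZAR → SGD:
SGD 404,000.00 × 5.207 = CNY 2,103,628.00
CNY 2,103,628.00 × 2.249 = ZAR 4,731,059.37
ZAR 4,731,059.37 ÷ 11.45 = SGD 413,192.96
Profit = SGD 413,192.96 − SGD 404,000.00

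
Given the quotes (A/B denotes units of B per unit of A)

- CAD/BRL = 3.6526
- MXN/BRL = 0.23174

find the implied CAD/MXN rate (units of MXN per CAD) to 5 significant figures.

CAD/MXN = 15.762

1 CAD × 3.6526 = 3.6526 BRL
3.6526 BRL ÷ 0.23174 = 15.7616 MXN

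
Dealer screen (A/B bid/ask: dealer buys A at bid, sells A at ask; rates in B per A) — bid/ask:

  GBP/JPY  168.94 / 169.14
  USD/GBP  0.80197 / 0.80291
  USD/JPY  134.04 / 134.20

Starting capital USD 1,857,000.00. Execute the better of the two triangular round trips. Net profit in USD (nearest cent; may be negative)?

Best loop USD → GBP → JPY → USD:
USD 1,857,000.00 × 0.80197 (sell USD at bid) = GBP 1,489,258.29
GBP 1,489,258.29 × 168.94 (sell GBP at bid) = JPY 251,595,296
JPY 251,595,296 ÷ 134.20 (buy USD at ask) = USD 1,874,778.66

Net profit: USD 17,778.66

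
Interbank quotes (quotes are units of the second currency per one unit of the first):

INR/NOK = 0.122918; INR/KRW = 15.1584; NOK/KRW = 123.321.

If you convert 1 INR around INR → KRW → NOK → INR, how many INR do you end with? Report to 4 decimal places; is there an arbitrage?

Around INR → KRW → NOK → INR: 1 × 15.1584 ÷ 123.321 ÷ 0.122918 = 1.000002
Product ≈ 1 (deviation 0.000%, within rounding noise).

1.0000 (no arbitrage)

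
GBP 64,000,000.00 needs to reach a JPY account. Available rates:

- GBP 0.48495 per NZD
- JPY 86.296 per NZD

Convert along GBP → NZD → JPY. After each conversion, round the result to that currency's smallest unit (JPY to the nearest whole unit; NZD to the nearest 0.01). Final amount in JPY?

JPY 11,388,687,494

GBP 64,000,000.00 ÷ 0.48495 = NZD 131,972,368.29
NZD 131,972,368.29 × 86.296 = JPY 11,388,687,494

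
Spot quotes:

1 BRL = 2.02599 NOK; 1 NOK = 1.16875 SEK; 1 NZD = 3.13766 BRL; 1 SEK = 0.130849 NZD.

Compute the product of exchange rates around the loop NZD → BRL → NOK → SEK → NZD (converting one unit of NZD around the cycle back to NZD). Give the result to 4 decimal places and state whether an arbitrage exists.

0.9722 (arbitrage exists)

Around NZD → BRL → NOK → SEK → NZD: 1 × 3.13766 × 2.02599 × 1.16875 × 0.130849 = 0.972154
Product < 1; profitable direction is NZD → SEK → NOK → BRL → NZD.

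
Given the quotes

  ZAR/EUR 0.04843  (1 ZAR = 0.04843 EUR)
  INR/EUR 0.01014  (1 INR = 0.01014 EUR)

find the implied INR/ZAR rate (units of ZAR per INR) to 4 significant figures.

1 INR × 0.01014 = 0.01014 EUR
0.01014 EUR ÷ 0.04843 = 0.209374 ZAR

INR/ZAR = 0.2094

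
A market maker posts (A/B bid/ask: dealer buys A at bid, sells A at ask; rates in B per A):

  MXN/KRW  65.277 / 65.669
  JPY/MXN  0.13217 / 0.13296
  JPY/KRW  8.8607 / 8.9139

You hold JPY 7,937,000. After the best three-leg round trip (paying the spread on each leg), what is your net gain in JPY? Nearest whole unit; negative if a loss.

Best loop JPY → KRW → MXN → JPY:
JPY 7,937,000 × 8.8607 (sell JPY at bid) = KRW 70,327,376
KRW 70,327,376 ÷ 65.669 (buy MXN at ask) = MXN 1,070,937.21
MXN 1,070,937.21 ÷ 0.13296 (buy JPY at ask) = JPY 8,054,582

Net profit: JPY 117,582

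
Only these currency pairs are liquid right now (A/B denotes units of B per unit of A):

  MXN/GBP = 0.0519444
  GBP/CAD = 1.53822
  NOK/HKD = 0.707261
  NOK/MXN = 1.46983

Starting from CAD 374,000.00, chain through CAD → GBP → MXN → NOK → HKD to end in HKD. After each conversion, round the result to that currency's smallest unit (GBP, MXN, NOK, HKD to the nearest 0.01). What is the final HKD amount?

HKD 2,252,304.03

CAD 374,000.00 ÷ 1.53822 = GBP 243,138.17
GBP 243,138.17 ÷ 0.0519444 = MXN 4,680,738.83
MXN 4,680,738.83 ÷ 1.46983 = NOK 3,184,544.36
NOK 3,184,544.36 × 0.707261 = HKD 2,252,304.03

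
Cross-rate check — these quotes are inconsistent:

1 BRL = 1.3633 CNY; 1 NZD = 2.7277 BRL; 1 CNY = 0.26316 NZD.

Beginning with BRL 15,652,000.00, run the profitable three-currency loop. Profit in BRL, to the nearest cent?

Profitable loop is BRL → NZD → CNY → BRL:
BRL 15,652,000.00 ÷ 2.7277 = NZD 5,738,167.69
NZD 5,738,167.69 ÷ 0.26316 = CNY 21,804,862.77
CNY 21,804,862.77 ÷ 1.3633 = BRL 15,994,177.93
Profit = BRL 15,994,177.93 − BRL 15,652,000.00

Profit: BRL 342,177.93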